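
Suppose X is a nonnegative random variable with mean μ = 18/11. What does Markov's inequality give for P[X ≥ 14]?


μ = E[X] = 18/11, a = 14.
Markov: P[X ≥ 14] ≤ μ/a = (18/11)/14 = 9/77.
Numerically: ≈ 0.11688.
(Since a = 14 > μ = 1.63636, the bound 9/77 is < 1 and informative.)

P[X ≥ 14] ≤ 9/77 ≈ 0.11688.


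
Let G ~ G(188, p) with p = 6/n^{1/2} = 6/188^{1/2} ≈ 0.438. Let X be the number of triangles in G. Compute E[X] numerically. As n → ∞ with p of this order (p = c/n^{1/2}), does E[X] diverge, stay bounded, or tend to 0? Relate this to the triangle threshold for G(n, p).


Number of potential triangles: C(188, 3) = 1089836.
Each occurs with probability p³ ≈ (0.438)³ ≈ 8.37948e-02.
By linearity: E[X] = C(188, 3)·p³ ≈ 1089836 · 8.37948e-02 ≈ 91322.570.
Since α = 1/2 < 1, p = c/n^{1/2} ≫ 1/n is above the triangle threshold p ~ 1/n. Asymptotically E[X] ~ (c³/6)·n^{3(1−α)} = (6³/6)·n^{1.5} → ∞; triangles are abundant w.h.p.

E[X] ≈ 91322.570; in regime p = Θ(1/n^{1/2}) E[X] diverges (above the triangle threshold p ~ 1/n).


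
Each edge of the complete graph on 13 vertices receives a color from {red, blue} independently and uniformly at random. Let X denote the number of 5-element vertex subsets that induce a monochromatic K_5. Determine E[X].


Let X = Σ_S X_S over the C(13, 5) = 1287 subsets S of size 5, where X_S = 1 if the K_5 on S is monochromatic.
For a fixed S, the K_5 on S has C(5, 2) = 10 edges. P[all 10 edges red] = (1/2)^10, and likewise for blue, so P[monochromatic] = 2·(1/2)^10 = 2^{1 − 10} = 1/512.
By linearity of expectation: E[X] = C(13, 5) · 2^{1 − 10} = 1287 · 1/512 = 1287/512.
Numerically: E[X] ≈ 2.51367.

E[X] = C(13,5)·2^(1−C(5,2)) = 1287/512 ≈ 2.51367.


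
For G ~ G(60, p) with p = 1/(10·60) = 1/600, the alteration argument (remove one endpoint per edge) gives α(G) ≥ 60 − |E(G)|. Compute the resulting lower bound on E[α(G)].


E[|E(G)|] = C(60, 2)·p = 1770 · (1/600) = 59/20.
E[α(G)] ≥ n − E[|E(G)|] = 60 − 59/20 = 1141/20.
Numerically: ≈ 57.05000.
(This is only a lower bound; the true E[α(G)] may be larger.)

E[α(G)] ≥ 1141/20 ≈ 57.05000.


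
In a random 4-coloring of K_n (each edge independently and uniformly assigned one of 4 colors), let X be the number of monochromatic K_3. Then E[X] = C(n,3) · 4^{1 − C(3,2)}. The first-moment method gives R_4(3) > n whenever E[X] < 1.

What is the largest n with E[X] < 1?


We need C(n, 3) · 4^{1 − 3} < 1, i.e. C(n, 3) < 4^{3 − 1} = 16.
Check values of n near the boundary:
  n = 4: C(4, 3) = 4; 4 < 16? YES
  n = 5: C(5, 3) = 10; 10 < 16? YES
  n = 6: C(6, 3) = 20; 20 < 16? NO
The largest n with C(n, 3) < 16 is n = 5 (where E[X] = 5/8 ≈ 0.625). Hence R_4(3) > 5, i.e. R_4(3) ≥ 6.

Largest n = 5; hence R_4(3) > 5.


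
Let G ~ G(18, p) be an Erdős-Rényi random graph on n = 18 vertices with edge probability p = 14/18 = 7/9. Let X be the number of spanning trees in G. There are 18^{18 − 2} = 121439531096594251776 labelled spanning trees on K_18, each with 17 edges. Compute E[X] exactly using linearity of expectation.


K_18 has 18^{18 − 2} = 121439531096594251776 labelled spanning trees.
For each such spanning tree H, let X_H = 1 if all 17 edges of H are present in G. Then P[X_H = 1] = p^{17} = (7/9)^{17} = 232630513987207/16677181699666569.
By linearity of expectation: E[X] = Σ_H E[X_H] = 121439531096594251776 · p^{17} = 121439531096594251776 · 232630513987207/16677181699666569 = 15245673364665597952/9.
Numerically: E[X] ≈ 1.694e+18.

E[X] = 121439531096594251776 · (7/9)^{17} = 15245673364665597952/9 ≈ 1.694e+18.


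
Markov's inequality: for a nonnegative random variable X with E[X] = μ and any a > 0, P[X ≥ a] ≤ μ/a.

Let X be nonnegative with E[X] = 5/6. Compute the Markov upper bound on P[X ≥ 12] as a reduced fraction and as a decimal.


μ = E[X] = 5/6, a = 12.
Markov: P[X ≥ 12] ≤ μ/a = (5/6)/12 = 5/72.
Numerically: ≈ 0.069.
(Since a = 12 > μ = 0.833, the bound 5/72 is < 1 and informative.)

P[X ≥ 12] ≤ 5/72 ≈ 0.069.


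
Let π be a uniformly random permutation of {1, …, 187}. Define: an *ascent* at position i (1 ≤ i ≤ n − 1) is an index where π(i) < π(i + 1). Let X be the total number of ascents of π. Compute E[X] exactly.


Write X = Σ X_I over i = 1, …, 186, with X_I the indicator of one ascent.
There are 186 indicators.
For each fixed i, the pair (π(i), π(i+1)) is a uniformly random ordered pair of distinct values from {1, …, 187}; by symmetry P[π(i) < π(i+1)] = 1/2.
By linearity: E[X] = 186 · (1/2) = (187 − 1) · (1/2) = 93 ≈ 93.00000.

E[X] = 93 = 93.00000.


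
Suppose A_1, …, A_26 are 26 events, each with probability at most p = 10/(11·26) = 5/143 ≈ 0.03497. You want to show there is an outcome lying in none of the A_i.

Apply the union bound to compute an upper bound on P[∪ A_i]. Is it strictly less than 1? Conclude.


Union bound: P[∪_{i=1}^{26} A_i] ≤ Σ_i P[A_i] ≤ 26·p = 26·(5/143) = 10/11.
Numerically: 10/11 ≈ 0.90909.
Is 10/11 < 1? YES.
Since P[∪ A_i] ≤ 10/11 < 1, the complement has P[∩ A_i^c] ≥ 1 − 10/11 = 1/11 > 0, so some outcome avoids every A_i.

26·p = 10/11 ≈ 0.90909; existence CERTIFIED by the union bound.


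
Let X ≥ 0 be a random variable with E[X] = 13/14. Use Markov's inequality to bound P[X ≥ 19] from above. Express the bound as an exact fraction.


μ = E[X] = 13/14, a = 19.
Markov: P[X ≥ 19] ≤ μ/a = (13/14)/19 = 13/266.
Numerically: ≈ 0.049.
(Since a = 19 > μ = 0.929, the bound 13/266 is < 1 and informative.)

P[X ≥ 19] ≤ 13/266 ≈ 0.049.


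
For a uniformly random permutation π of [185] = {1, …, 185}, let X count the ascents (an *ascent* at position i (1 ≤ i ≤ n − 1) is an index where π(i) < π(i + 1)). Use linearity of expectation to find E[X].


Write X = Σ X_I over i = 1, …, 184, with X_I the indicator of one ascent.
There are 184 indicators.
For each fixed i, the pair (π(i), π(i+1)) is a uniformly random ordered pair of distinct values from {1, …, 185}; by symmetry P[π(i) < π(i+1)] = 1/2.
By linearity: E[X] = 184 · (1/2) = (185 − 1) · (1/2) = 92 ≈ 92.000.

E[X] = 92 = 92.000.


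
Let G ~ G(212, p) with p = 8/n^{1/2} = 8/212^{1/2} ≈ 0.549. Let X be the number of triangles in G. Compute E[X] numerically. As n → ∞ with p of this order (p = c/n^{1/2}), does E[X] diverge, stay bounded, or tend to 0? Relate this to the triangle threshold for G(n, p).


Number of potential triangles: C(212, 3) = 1565620.
Each occurs with probability p³ ≈ (0.549)³ ≈ 1.65869e-01.
By linearity: E[X] = C(212, 3)·p³ ≈ 1565620 · 1.65869e-01 ≈ 259688.388.
Since α = 1/2 < 1, p = c/n^{1/2} ≫ 1/n is above the triangle threshold p ~ 1/n. Asymptotically E[X] ~ (c³/6)·n^{3(1−α)} = (8³/6)·n^{1.5} → ∞; triangles are abundant w.h.p.

E[X] ≈ 259688.388; in regime p = Θ(1/n^{1/2}) E[X] diverges (above the triangle threshold p ~ 1/n).


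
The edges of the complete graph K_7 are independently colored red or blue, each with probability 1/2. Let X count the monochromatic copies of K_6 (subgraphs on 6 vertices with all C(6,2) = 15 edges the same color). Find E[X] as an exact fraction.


Let X = Σ_S X_S over the C(7, 6) = 7 subsets S of size 6, where X_S = 1 if the K_6 on S is monochromatic.
For a fixed S, the K_6 on S has C(6, 2) = 15 edges. P[all 15 edges red] = (1/2)^15, and likewise for blue, so P[monochromatic] = 2·(1/2)^15 = 2^{1 − 15} = 1/16384.
Summing: E[X] = C(7, 6) · 2^{1 − 15} = 7 · 1/16384 = 7/16384.
Numerically: E[X] ≈ 0.000.

E[X] = C(7,6)·2^(1−C(6,2)) = 7/16384 ≈ 0.000.


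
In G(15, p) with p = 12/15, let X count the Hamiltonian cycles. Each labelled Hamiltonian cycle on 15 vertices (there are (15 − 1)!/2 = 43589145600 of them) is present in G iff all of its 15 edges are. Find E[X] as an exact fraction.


K_15 has (15 − 1)!/2 = 43589145600 labelled Hamiltonian cycles.
For each such Hamiltonian cycle H, let X_H = 1 if all 15 edges of H are present in G. Then P[X_H = 1] = p^{15} = (4/5)^{15} = 1073741824/30517578125.
By linearity of expectation: E[X] = Σ_H E[X_H] = 43589145600 · p^{15} = 43589145600 · 1073741824/30517578125 = 1872139548125822976/1220703125.
Numerically: E[X] ≈ 1.534e+09.

E[X] = 43589145600 · (4/5)^{15} = 1872139548125822976/1220703125 ≈ 1.534e+09.


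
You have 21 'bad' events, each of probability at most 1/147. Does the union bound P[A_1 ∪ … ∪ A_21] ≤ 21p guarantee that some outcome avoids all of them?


Union bound: P[∪_{i=1}^{21} A_i] ≤ Σ_i P[A_i] ≤ 21·p = 21·(1/147) = 1/7.
Numerically: 1/7 ≈ 0.142857.
Is 1/7 < 1? YES.
Since P[∪ A_i] ≤ 1/7 < 1, the complement has P[∩ A_i^c] ≥ 1 − 1/7 = 6/7 > 0, so some outcome avoids every A_i.

21·p = 1/7 ≈ 0.142857; existence CERTIFIED by the union bound.


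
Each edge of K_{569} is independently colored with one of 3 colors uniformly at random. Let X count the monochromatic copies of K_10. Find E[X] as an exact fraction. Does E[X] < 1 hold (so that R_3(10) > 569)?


E[X] = C(569, 10) · 3^{1 − 45} = 905357721286137524328 · 3^{−44} = 905357721286137524328/984770902183611232881.
As a reduced fraction: E[X] = 100595302365126391592/109418989131512359209 ≈ 0.9194.
Is E[X] < 1? YES.
Since E[X] < 1, there exists a 3-coloring of K_{569} with no monochromatic K_10; hence R_3(10) > 569.

E[X] = 100595302365126391592/109418989131512359209 ≈ 0.9194; E[X] < 1, so R_3(10) > 569.


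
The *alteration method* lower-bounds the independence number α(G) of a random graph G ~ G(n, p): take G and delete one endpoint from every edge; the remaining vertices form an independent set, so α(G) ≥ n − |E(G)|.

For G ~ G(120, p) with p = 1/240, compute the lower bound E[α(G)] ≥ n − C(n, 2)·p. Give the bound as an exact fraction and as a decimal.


E[|E(G)|] = C(120, 2)·p = 7140 · (1/240) = 119/4.
E[α(G)] ≥ n − E[|E(G)|] = 120 − 119/4 = 361/4.
Numerically: ≈ 90.250.
(This is only a lower bound; the true E[α(G)] may be larger.)

E[α(G)] ≥ 361/4 ≈ 90.250.


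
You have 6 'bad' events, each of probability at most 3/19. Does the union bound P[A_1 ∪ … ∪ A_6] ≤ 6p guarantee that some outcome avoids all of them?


Union bound: P[∪_{i=1}^{6} A_i] ≤ Σ_i P[A_i] ≤ 6·p = 6·(3/19) = 18/19.
Numerically: 18/19 ≈ 0.947.
Is 18/19 < 1? YES.
Since P[∪ A_i] ≤ 18/19 < 1, the complement has P[∩ A_i^c] ≥ 1 − 18/19 = 1/19 > 0, so some outcome avoids every A_i.

6·p = 18/19 ≈ 0.947; existence CERTIFIED by the union bound.


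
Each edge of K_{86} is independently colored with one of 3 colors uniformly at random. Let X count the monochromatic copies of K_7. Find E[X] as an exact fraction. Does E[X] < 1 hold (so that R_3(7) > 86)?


E[X] = C(86, 7) · 3^{1 − 21} = 5373200880 · 3^{−20} = 5373200880/3486784401.
As a reduced fraction: E[X] = 199007440/129140163 ≈ 1.54102.
Is E[X] < 1? NO.
Since E[X] ≥ 1, the first-moment bound is inconclusive at n = 86; it does NOT by itself certify R_3(7) > 86.

E[X] = 199007440/129140163 ≈ 1.54102; E[X] ≥ 1; first-moment method inconclusive here.


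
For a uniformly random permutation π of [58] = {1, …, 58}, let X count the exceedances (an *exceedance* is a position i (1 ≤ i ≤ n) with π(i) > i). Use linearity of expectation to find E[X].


Write X = Σ_{i=1}^{58} X_i, where X_i = 1_{π(i) > i}.
For each fixed i, π(i) is uniform over {1, …, 58} (marginal of a uniform permutation), so P[π(i) > i] = (n − i)/n. Summing: Σ_{i=1}^{58} (n − i)/n = (0 + 1 + … + 57)/58 = 58(58 − 1)/(2·58) = (58 − 1)/2.
Hence E[X] = Σ_{i=1}^{58} (58 − i)/58 = 57/2 ≈ 28.5000.

E[X] = 57/2 = 28.5000.


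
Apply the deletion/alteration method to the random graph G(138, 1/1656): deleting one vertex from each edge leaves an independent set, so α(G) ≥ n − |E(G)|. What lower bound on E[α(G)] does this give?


E[|E(G)|] = C(138, 2)·p = 9453 · (1/1656) = 137/24.
E[α(G)] ≥ n − E[|E(G)|] = 138 − 137/24 = 3175/24.
Numerically: ≈ 132.291667.
(This is only a lower bound; the true E[α(G)] may be larger.)

E[α(G)] ≥ 3175/24 ≈ 132.291667.


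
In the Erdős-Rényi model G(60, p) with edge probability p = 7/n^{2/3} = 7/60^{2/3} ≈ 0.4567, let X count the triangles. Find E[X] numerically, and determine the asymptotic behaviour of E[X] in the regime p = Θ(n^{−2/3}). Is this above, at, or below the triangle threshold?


Number of potential triangles: C(60, 3) = 34220.
Each occurs with probability p³ ≈ (0.4567)³ ≈ 9.527778e-02.
By linearity: E[X] = C(60, 3)·p³ ≈ 34220 · 9.527778e-02 ≈ 3260.4056.
Since α = 2/3 < 1, p = c/n^{2/3} ≫ 1/n is above the triangle threshold p ~ 1/n. Asymptotically E[X] ~ (c³/6)·n^{3(1−α)} = (7³/6)·n^{1} → ∞; triangles are abundant w.h.p.

E[X] ≈ 3260.4056; in regime p = Θ(1/n^{2/3}) E[X] diverges (above the triangle threshold p ~ 1/n).


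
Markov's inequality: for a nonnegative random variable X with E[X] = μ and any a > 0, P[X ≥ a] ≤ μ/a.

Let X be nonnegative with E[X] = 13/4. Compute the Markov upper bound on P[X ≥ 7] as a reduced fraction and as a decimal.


μ = E[X] = 13/4, a = 7.
Markov: P[X ≥ 7] ≤ μ/a = (13/4)/7 = 13/28.
Numerically: ≈ 0.464.
(Since a = 7 > μ = 3.250, the bound 13/28 is < 1 and informative.)

P[X ≥ 7] ≤ 13/28 ≈ 0.464.


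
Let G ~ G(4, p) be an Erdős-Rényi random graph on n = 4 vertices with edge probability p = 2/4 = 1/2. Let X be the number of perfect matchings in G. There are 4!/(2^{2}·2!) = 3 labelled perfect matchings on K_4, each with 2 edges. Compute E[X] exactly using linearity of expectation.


K_4 has 4!/(2^{2}·2!) = 3 labelled perfect matchings.
For each such perfect matching H, let X_H = 1 if all 2 edges of H are present in G. Then P[X_H = 1] = p^{2} = (1/2)^{2} = 1/4.
By linearity of expectation: E[X] = Σ_H E[X_H] = 3 · p^{2} = 3 · 1/4 = 3/4.
Numerically: E[X] ≈ 0.75.

E[X] = 3 · (1/2)^{2} = 3/4 ≈ 0.75.


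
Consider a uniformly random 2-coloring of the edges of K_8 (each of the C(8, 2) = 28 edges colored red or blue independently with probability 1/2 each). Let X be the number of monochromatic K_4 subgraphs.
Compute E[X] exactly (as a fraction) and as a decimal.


Let X = Σ_S X_S over the C(8, 4) = 70 subsets S of size 4, where X_S = 1 if the K_4 on S is monochromatic.
For a fixed S, the K_4 on S has C(4, 2) = 6 edges. P[all 6 edges red] = (1/2)^6, and likewise for blue, so P[monochromatic] = 2·(1/2)^6 = 2^{1 − 6} = 1/32.
Summing: E[X] = C(8, 4) · 2^{1 − 6} = 70 · 1/32 = 35/16.
Numerically: E[X] ≈ 2.187500.

E[X] = C(8,4)·2^(1−C(4,2)) = 35/16 ≈ 2.187500.


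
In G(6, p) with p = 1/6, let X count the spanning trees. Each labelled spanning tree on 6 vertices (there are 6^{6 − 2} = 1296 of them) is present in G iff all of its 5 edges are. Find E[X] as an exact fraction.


K_6 has 6^{6 − 2} = 1296 labelled spanning trees.
For each such spanning tree H, let X_H = 1 if all 5 edges of H are present in G. Then P[X_H = 1] = p^{5} = (1/6)^{5} = 1/7776.
By linearity of expectation: E[X] = Σ_H E[X_H] = 1296 · p^{5} = 1296 · 1/7776 = 1/6.
Numerically: E[X] ≈ 0.16667.

E[X] = 1296 · (1/6)^{5} = 1/6 ≈ 0.16667.


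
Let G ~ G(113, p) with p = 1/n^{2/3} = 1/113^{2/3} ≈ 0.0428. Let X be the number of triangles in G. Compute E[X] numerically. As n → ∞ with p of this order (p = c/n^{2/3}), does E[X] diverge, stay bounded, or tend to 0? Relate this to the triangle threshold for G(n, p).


Number of potential triangles: C(113, 3) = 234136.
Each occurs with probability p³ ≈ (0.0428)³ ≈ 7.83147e-05.
By linearity: E[X] = C(113, 3)·p³ ≈ 234136 · 7.83147e-05 ≈ 18.336.
Since α = 2/3 < 1, p = c/n^{2/3} ≫ 1/n is above the triangle threshold p ~ 1/n. Asymptotically E[X] ~ (c³/6)·n^{3(1−α)} = (1³/6)·n^{1} → ∞; triangles are abundant w.h.p.

E[X] ≈ 18.336; in regime p = Θ(1/n^{2/3}) E[X] diverges (above the triangle threshold p ~ 1/n).


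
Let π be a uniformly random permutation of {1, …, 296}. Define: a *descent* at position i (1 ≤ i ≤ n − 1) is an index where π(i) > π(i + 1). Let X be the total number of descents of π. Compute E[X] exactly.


Write X = Σ X_I over i = 1, …, 295, with X_I the indicator of one descent.
There are 295 indicators.
For each fixed i, the pair (π(i), π(i+1)) is a uniformly random ordered pair of distinct values from {1, …, 296}; by symmetry P[π(i) > π(i+1)] = 1/2.
By linearity: E[X] = 295 · (1/2) = (296 − 1) · (1/2) = 295/2 ≈ 147.50000.

E[X] = 295/2 = 147.50000.


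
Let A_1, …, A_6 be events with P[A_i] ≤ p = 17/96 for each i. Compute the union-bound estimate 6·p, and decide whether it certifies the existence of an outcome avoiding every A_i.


Union bound: P[∪_{i=1}^{6} A_i] ≤ Σ_i P[A_i] ≤ 6·p = 6·(17/96) = 17/16.
Numerically: 17/16 ≈ 1.0625.
Is 17/16 < 1? NO.
Since the bound 17/16 is ≥ 1, the union bound is uninformative here; it does NOT by itself certify existence.

6·p = 17/16 ≈ 1.0625; existence NOT certified by the union bound.


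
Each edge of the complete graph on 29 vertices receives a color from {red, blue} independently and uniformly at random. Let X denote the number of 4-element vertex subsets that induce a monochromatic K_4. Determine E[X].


Let X = Σ_S X_S over the C(29, 4) = 23751 subsets S of size 4, where X_S = 1 if the K_4 on S is monochromatic.
For a fixed S, the K_4 on S has C(4, 2) = 6 edges. P[all 6 edges red] = (1/2)^6, and likewise for blue, so P[monochromatic] = 2·(1/2)^6 = 2^{1 − 6} = 1/32.
By linearity: E[X] = C(29, 4) · 2^{1 − 6} = 23751 · 1/32 = 23751/32.
Numerically: E[X] ≈ 742.21875.

E[X] = C(29,4)·2^(1−C(4,2)) = 23751/32 ≈ 742.21875.


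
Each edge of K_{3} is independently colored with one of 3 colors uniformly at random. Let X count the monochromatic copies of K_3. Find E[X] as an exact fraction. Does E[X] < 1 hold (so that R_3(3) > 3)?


E[X] = C(3, 3) · 3^{1 − 3} = 1 · 3^{−2} = 1/9.
As a reduced fraction: E[X] = 1/9 ≈ 0.111.
Is E[X] < 1? YES.
Since E[X] < 1, there exists a 3-coloring of K_{3} with no monochromatic K_3; hence R_3(3) > 3.

E[X] = 1/9 ≈ 0.111; E[X] < 1, so R_3(3) > 3.


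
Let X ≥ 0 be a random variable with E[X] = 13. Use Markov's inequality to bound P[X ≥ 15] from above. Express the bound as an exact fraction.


μ = E[X] = 13, a = 15.
Markov: P[X ≥ 15] ≤ μ/a = (13)/15 = 13/15.
Numerically: ≈ 0.8667.
(Since a = 15 > μ = 13.0000, the bound 13/15 is < 1 and informative.)

P[X ≥ 15] ≤ 13/15 ≈ 0.8667.


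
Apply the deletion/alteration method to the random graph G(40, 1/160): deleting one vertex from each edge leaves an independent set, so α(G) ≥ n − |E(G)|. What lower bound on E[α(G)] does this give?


E[|E(G)|] = C(40, 2)·p = 780 · (1/160) = 39/8.
E[α(G)] ≥ n − E[|E(G)|] = 40 − 39/8 = 281/8.
Numerically: ≈ 35.125000.
(This is only a lower bound; the true E[α(G)] may be larger.)

E[α(G)] ≥ 281/8 ≈ 35.125000.


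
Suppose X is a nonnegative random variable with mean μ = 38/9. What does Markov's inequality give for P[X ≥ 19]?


μ = E[X] = 38/9, a = 19.
Markov: P[X ≥ 19] ≤ μ/a = (38/9)/19 = 2/9.
Numerically: ≈ 0.22222.
(Since a = 19 > μ = 4.22222, the bound 2/9 is < 1 and informative.)

P[X ≥ 19] ≤ 2/9 ≈ 0.22222.


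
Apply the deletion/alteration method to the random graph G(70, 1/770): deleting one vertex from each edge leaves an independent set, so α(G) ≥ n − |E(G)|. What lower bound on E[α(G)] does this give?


E[|E(G)|] = C(70, 2)·p = 2415 · (1/770) = 69/22.
E[α(G)] ≥ n − E[|E(G)|] = 70 − 69/22 = 1471/22.
Numerically: ≈ 66.863636.
(This is only a lower bound; the true E[α(G)] may be larger.)

E[α(G)] ≥ 1471/22 ≈ 66.863636.


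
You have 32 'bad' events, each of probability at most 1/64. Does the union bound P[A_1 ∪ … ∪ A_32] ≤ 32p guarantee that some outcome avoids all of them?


Union bound: P[∪_{i=1}^{32} A_i] ≤ Σ_i P[A_i] ≤ 32·p = 32·(1/64) = 1/2.
Numerically: 1/2 ≈ 0.50000.
Is 1/2 < 1? YES.
Since P[∪ A_i] ≤ 1/2 < 1, the complement has P[∩ A_i^c] ≥ 1 − 1/2 = 1/2 > 0, so some outcome avoids every A_i.

32·p = 1/2 ≈ 0.50000; existence CERTIFIED by the union bound.


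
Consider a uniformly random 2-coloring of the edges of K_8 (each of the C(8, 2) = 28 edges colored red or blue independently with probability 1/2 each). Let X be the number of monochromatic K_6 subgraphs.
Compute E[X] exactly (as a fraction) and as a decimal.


Let X = Σ_S X_S over the C(8, 6) = 28 subsets S of size 6, where X_S = 1 if the K_6 on S is monochromatic.
For a fixed S, the K_6 on S has C(6, 2) = 15 edges. P[all 15 edges red] = (1/2)^15, and likewise for blue, so P[monochromatic] = 2·(1/2)^15 = 2^{1 − 15} = 1/16384.
By linearity: E[X] = C(8, 6) · 2^{1 − 15} = 28 · 1/16384 = 7/4096.
Numerically: E[X] ≈ 0.002.

E[X] = C(8,6)·2^(1−C(6,2)) = 7/4096 ≈ 0.002.


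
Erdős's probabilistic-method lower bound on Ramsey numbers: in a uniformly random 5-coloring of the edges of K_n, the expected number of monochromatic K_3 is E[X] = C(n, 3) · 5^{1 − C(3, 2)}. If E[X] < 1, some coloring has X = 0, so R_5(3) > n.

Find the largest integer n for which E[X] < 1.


We need C(n, 3) · 5^{1 − 3} < 1, i.e. C(n, 3) < 5^{3 − 1} = 25.
Check values of n near the boundary:
  n = 3: C(3, 3) = 1; 1 < 25? YES
  n = 4: C(4, 3) = 4; 4 < 25? YES
  n = 5: C(5, 3) = 10; 10 < 25? YES
  n = 6: C(6, 3) = 20; 20 < 25? YES
  n = 7: C(7, 3) = 35; 35 < 25? NO
The largest n with C(n, 3) < 25 is n = 6 (where E[X] = 4/5 ≈ 0.8000). Hence R_5(3) > 6, i.e. R_5(3) ≥ 7.

Largest n = 6; hence R_5(3) > 6.


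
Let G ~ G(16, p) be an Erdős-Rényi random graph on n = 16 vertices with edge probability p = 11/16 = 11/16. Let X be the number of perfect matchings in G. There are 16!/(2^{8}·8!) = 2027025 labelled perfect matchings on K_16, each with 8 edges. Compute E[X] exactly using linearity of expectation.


K_16 has 16!/(2^{8}·8!) = 2027025 labelled perfect matchings.
For each such perfect matching H, let X_H = 1 if all 8 edges of H are present in G. Then P[X_H = 1] = p^{8} = (11/16)^{8} = 214358881/4294967296.
By linearity of expectation: E[X] = Σ_H E[X_H] = 2027025 · p^{8} = 2027025 · 214358881/4294967296 = 434510810759025/4294967296.
Numerically: E[X] ≈ 1.012e+05.

E[X] = 2027025 · (11/16)^{8} = 434510810759025/4294967296 ≈ 1.012e+05.


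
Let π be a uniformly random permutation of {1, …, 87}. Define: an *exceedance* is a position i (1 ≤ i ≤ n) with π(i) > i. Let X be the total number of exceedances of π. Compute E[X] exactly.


Write X = Σ_{i=1}^{87} X_i, where X_i = 1_{π(i) > i}.
For each fixed i, π(i) is uniform over {1, …, 87} (marginal of a uniform permutation), so P[π(i) > i] = (n − i)/n. Summing: Σ_{i=1}^{87} (n − i)/n = (0 + 1 + … + 86)/87 = 87(87 − 1)/(2·87) = (87 − 1)/2.
Hence E[X] = Σ_{i=1}^{87} (87 − i)/87 = 43 ≈ 43.000.

E[X] = 43 = 43.000.


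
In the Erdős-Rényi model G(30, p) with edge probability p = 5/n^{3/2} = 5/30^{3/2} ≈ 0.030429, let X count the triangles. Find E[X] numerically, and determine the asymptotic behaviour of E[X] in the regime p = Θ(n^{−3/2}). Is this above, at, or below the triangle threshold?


Number of potential triangles: C(30, 3) = 4060.
Each occurs with probability p³ ≈ (0.030429)³ ≈ 2.8175029e-05.
By linearity: E[X] = C(30, 3)·p³ ≈ 4060 · 2.8175029e-05 ≈ 0.11439.
Since α = 3/2 > 1, p = c/n^{3/2} = o(1/n) is below the triangle threshold p ~ 1/n. Asymptotically E[X] ~ (c³/6)·n^{3(1−α)} = (5³/6)·n^{-1.5} → 0, so by Markov's inequality G has no triangles w.h.p.

E[X] ≈ 0.11439; in regime p = Θ(1/n^{3/2}) E[X] tends to 0 (below the triangle threshold p ~ 1/n).


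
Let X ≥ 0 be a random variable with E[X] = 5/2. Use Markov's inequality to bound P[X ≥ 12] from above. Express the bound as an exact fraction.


μ = E[X] = 5/2, a = 12.
Markov: P[X ≥ 12] ≤ μ/a = (5/2)/12 = 5/24.
Numerically: ≈ 0.208333.
(Since a = 12 > μ = 2.500000, the bound 5/24 is < 1 and informative.)

P[X ≥ 12] ≤ 5/24 ≈ 0.208333.


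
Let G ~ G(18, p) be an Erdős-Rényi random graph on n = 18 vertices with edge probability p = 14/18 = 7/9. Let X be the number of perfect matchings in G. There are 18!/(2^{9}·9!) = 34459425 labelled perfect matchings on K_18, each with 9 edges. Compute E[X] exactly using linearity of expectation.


K_18 has 18!/(2^{9}·9!) = 34459425 labelled perfect matchings.
For each such perfect matching H, let X_H = 1 if all 9 edges of H are present in G. Then P[X_H = 1] = p^{9} = (7/9)^{9} = 40353607/387420489.
By linearity of expectation: E[X] = Σ_H E[X_H] = 34459425 · p^{9} = 34459425 · 40353607/387420489 = 17167433257975/4782969.
Numerically: E[X] ≈ 3.59e+06.

E[X] = 34459425 · (7/9)^{9} = 17167433257975/4782969 ≈ 3.59e+06.


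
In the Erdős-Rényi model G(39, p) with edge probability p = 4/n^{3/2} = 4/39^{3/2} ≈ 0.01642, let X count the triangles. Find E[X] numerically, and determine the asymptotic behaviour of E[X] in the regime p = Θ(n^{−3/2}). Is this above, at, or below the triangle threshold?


Number of potential triangles: C(39, 3) = 9139.
Each occurs with probability p³ ≈ (0.01642)³ ≈ 4.429852e-06.
By linearity: E[X] = C(39, 3)·p³ ≈ 9139 · 4.429852e-06 ≈ 0.0405.
Since α = 3/2 > 1, p = c/n^{3/2} = o(1/n) is below the triangle threshold p ~ 1/n. Asymptotically E[X] ~ (c³/6)·n^{3(1−α)} = (4³/6)·n^{-1.5} → 0, so by Markov's inequality G has no triangles w.h.p.

E[X] ≈ 0.0405; in regime p = Θ(1/n^{3/2}) E[X] tends to 0 (below the triangle threshold p ~ 1/n).


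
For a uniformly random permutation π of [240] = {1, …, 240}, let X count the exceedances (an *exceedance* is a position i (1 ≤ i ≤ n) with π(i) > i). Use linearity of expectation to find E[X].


Write X = Σ_{i=1}^{240} X_i, where X_i = 1_{π(i) > i}.
For each fixed i, π(i) is uniform over {1, …, 240} (marginal of a uniform permutation), so P[π(i) > i] = (n − i)/n. Summing: Σ_{i=1}^{240} (n − i)/n = (0 + 1 + … + 239)/240 = 240(240 − 1)/(2·240) = (240 − 1)/2.
Hence E[X] = Σ_{i=1}^{240} (240 − i)/240 = 239/2 ≈ 119.50000.

E[X] = 239/2 = 119.50000.


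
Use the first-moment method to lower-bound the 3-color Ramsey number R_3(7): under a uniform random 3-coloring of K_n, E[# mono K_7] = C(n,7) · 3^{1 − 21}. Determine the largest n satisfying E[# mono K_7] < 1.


We need C(n, 7) · 3^{1 − 21} < 1, i.e. C(n, 7) < 3^{21 − 1} = 3486784401.
Check values of n near the boundary:
  n = 75: C(75, 7) = 1984829850; 1984829850 < 3486784401? YES
  n = 76: C(76, 7) = 2186189400; 2186189400 < 3486784401? YES
  n = 77: C(77, 7) = 2404808340; 2404808340 < 3486784401? YES
  n = 78: C(78, 7) = 2641902120; 2641902120 < 3486784401? YES
  n = 79: C(79, 7) = 2898753715; 2898753715 < 3486784401? YES
  n = 80: C(80, 7) = 3176716400; 3176716400 < 3486784401? YES
  n = 81: C(81, 7) = 3477216600; 3477216600 < 3486784401? YES
  n = 82: C(82, 7) = 3801756816; 3801756816 < 3486784401? NO
  n = 83: C(83, 7) = 4151918628; 4151918628 < 3486784401? NO
  n = 84: C(84, 7) = 4529365776; 4529365776 < 3486784401? NO
The largest n with C(n, 7) < 3486784401 is n = 81 (where E[X] = 42928600/43046721 ≈ 0.9972560). Hence R_3(7) > 81, i.e. R_3(7) ≥ 82.

Largest n = 81; hence R_3(7) > 81.


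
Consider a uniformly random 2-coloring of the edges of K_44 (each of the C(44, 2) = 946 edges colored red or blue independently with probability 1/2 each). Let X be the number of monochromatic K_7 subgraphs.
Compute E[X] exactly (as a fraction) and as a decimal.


Let X = Σ_S X_S over the C(44, 7) = 38320568 subsets S of size 7, where X_S = 1 if the K_7 on S is monochromatic.
For a fixed S, the K_7 on S has C(7, 2) = 21 edges. P[all 21 edges red] = (1/2)^21, and likewise for blue, so P[monochromatic] = 2·(1/2)^21 = 2^{1 − 21} = 1/1048576.
By linearity of expectation: E[X] = C(44, 7) · 2^{1 − 21} = 38320568 · 1/1048576 = 4790071/131072.
Numerically: E[X] ≈ 36.545.

E[X] = C(44,7)·2^(1−C(7,2)) = 4790071/131072 ≈ 36.545.


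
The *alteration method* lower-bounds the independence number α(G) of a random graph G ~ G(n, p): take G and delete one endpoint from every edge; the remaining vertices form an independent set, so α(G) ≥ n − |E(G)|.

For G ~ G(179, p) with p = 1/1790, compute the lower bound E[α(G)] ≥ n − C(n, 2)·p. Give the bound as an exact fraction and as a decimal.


E[|E(G)|] = C(179, 2)·p = 15931 · (1/1790) = 89/10.
E[α(G)] ≥ n − E[|E(G)|] = 179 − 89/10 = 1701/10.
Numerically: ≈ 170.1000.
(This is only a lower bound; the true E[α(G)] may be larger.)

E[α(G)] ≥ 1701/10 ≈ 170.1000.


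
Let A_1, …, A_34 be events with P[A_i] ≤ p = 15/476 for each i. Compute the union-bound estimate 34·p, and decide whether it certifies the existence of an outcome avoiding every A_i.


Union bound: P[∪_{i=1}^{34} A_i] ≤ Σ_i P[A_i] ≤ 34·p = 34·(15/476) = 15/14.
Numerically: 15/14 ≈ 1.071429.
Is 15/14 < 1? NO.
Since the bound 15/14 is ≥ 1, the union bound is uninformative here; it does NOT by itself certify existence.

34·p = 15/14 ≈ 1.071429; existence NOT certified by the union bound.


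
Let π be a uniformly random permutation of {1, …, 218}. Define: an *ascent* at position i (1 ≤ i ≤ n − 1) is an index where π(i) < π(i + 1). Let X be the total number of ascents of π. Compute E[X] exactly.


Write X = Σ X_I over i = 1, …, 217, with X_I the indicator of one ascent.
There are 217 indicators.
For each fixed i, the pair (π(i), π(i+1)) is a uniformly random ordered pair of distinct values from {1, …, 218}; by symmetry P[π(i) < π(i+1)] = 1/2.
By linearity: E[X] = 217 · (1/2) = (218 − 1) · (1/2) = 217/2 ≈ 108.500000.

E[X] = 217/2 = 108.500000.


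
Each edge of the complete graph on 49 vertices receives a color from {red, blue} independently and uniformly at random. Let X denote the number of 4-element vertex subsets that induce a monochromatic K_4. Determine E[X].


Let X = Σ_S X_S over the C(49, 4) = 211876 subsets S of size 4, where X_S = 1 if the K_4 on S is monochromatic.
For a fixed S, the K_4 on S has C(4, 2) = 6 edges. P[all 6 edges red] = (1/2)^6, and likewise for blue, so P[monochromatic] = 2·(1/2)^6 = 2^{1 − 6} = 1/32.
Summing: E[X] = C(49, 4) · 2^{1 − 6} = 211876 · 1/32 = 52969/8.
Numerically: E[X] ≈ 6621.125000.

E[X] = C(49,4)·2^(1−C(4,2)) = 52969/8 ≈ 6621.125000.


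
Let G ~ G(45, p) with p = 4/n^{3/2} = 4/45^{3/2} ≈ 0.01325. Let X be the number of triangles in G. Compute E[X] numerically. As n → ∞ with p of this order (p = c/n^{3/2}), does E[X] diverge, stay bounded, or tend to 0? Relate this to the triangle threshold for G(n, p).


Number of potential triangles: C(45, 3) = 14190.
Each occurs with probability p³ ≈ (0.01325)³ ≈ 2.326610e-06.
By linearity: E[X] = C(45, 3)·p³ ≈ 14190 · 2.326610e-06 ≈ 0.0330.
Since α = 3/2 > 1, p = c/n^{3/2} = o(1/n) is below the triangle threshold p ~ 1/n. Asymptotically E[X] ~ (c³/6)·n^{3(1−α)} = (4³/6)·n^{-1.5} → 0, so by Markov's inequality G has no triangles w.h.p.

E[X] ≈ 0.0330; in regime p = Θ(1/n^{3/2}) E[X] tends to 0 (below the triangle threshold p ~ 1/n).


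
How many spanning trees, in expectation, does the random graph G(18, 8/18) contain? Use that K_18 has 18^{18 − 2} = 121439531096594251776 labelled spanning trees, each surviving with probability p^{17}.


K_18 has 18^{18 − 2} = 121439531096594251776 labelled spanning trees.
For each such spanning tree H, let X_H = 1 if all 17 edges of H are present in G. Then P[X_H = 1] = p^{17} = (4/9)^{17} = 17179869184/16677181699666569.
By linearity of expectation: E[X] = Σ_H E[X_H] = 121439531096594251776 · p^{17} = 121439531096594251776 · 17179869184/16677181699666569 = 1125899906842624/9.
Numerically: E[X] ≈ 1.251e+14.

E[X] = 121439531096594251776 · (4/9)^{17} = 1125899906842624/9 ≈ 1.251e+14.


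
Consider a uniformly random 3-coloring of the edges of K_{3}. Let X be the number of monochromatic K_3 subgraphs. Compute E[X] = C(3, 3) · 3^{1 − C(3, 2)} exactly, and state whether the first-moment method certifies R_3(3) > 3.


E[X] = C(3, 3) · 3^{1 − 3} = 1 · 3^{−2} = 1/9.
As a reduced fraction: E[X] = 1/9 ≈ 0.111111.
Is E[X] < 1? YES.
Since E[X] < 1, there exists a 3-coloring of K_{3} with no monochromatic K_3; hence R_3(3) > 3.

E[X] = 1/9 ≈ 0.111111; E[X] < 1, so R_3(3) > 3.


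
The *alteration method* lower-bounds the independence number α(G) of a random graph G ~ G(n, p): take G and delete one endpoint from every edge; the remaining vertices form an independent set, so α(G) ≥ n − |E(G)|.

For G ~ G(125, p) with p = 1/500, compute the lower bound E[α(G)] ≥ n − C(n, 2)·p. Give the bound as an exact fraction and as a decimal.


E[|E(G)|] = C(125, 2)·p = 7750 · (1/500) = 31/2.
E[α(G)] ≥ n − E[|E(G)|] = 125 − 31/2 = 219/2.
Numerically: ≈ 109.500000.
(This is only a lower bound; the true E[α(G)] may be larger.)

E[α(G)] ≥ 219/2 ≈ 109.500000.


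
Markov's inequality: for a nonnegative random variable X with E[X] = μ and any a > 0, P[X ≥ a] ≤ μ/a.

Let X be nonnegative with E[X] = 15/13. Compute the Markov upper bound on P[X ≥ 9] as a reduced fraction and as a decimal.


μ = E[X] = 15/13, a = 9.
Markov: P[X ≥ 9] ≤ μ/a = (15/13)/9 = 5/39.
Numerically: ≈ 0.12821.
(Since a = 9 > μ = 1.15385, the bound 5/39 is < 1 and informative.)

P[X ≥ 9] ≤ 5/39 ≈ 0.12821.


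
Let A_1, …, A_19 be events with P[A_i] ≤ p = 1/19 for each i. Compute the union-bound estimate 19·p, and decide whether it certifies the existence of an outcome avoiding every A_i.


Union bound: P[∪_{i=1}^{19} A_i] ≤ Σ_i P[A_i] ≤ 19·p = 19·(1/19) = 1.
Numerically: 1 ≈ 1.0000.
Is 1 < 1? NO.
Since the bound 1 is ≥ 1, the union bound is uninformative here; it does NOT by itself certify existence.

19·p = 1 ≈ 1.0000; existence NOT certified by the union bound.


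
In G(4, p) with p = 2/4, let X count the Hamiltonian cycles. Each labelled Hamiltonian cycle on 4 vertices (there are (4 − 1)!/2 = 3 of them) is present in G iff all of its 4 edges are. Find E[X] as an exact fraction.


K_4 has (4 − 1)!/2 = 3 labelled Hamiltonian cycles.
For each such Hamiltonian cycle H, let X_H = 1 if all 4 edges of H are present in G. Then P[X_H = 1] = p^{4} = (1/2)^{4} = 1/16.
Summing the indicators: E[X] = Σ_H E[X_H] = 3 · p^{4} = 3 · 1/16 = 3/16.
Numerically: E[X] ≈ 0.1875.

E[X] = 3 · (1/2)^{4} = 3/16 ≈ 0.1875.


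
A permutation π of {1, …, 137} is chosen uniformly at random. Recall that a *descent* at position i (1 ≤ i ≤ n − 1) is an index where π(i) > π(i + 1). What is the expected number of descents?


Write X = Σ X_I over i = 1, …, 136, with X_I the indicator of one descent.
There are 136 indicators.
For each fixed i, the pair (π(i), π(i+1)) is a uniformly random ordered pair of distinct values from {1, …, 137}; by symmetry P[π(i) > π(i+1)] = 1/2.
By linearity: E[X] = 136 · (1/2) = (137 − 1) · (1/2) = 68 ≈ 68.000000.

E[X] = 68 = 68.000000.


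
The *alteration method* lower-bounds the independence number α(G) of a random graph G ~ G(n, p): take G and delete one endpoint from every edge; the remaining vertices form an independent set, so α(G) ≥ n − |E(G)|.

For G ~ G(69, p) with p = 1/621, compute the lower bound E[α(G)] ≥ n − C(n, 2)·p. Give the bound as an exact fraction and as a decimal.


E[|E(G)|] = C(69, 2)·p = 2346 · (1/621) = 34/9.
E[α(G)] ≥ n − E[|E(G)|] = 69 − 34/9 = 587/9.
Numerically: ≈ 65.222222.
(This is only a lower bound; the true E[α(G)] may be larger.)

E[α(G)] ≥ 587/9 ≈ 65.222222.


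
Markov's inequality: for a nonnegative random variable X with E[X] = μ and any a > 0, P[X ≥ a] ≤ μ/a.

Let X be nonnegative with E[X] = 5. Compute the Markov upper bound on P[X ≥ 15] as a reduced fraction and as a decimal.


μ = E[X] = 5, a = 15.
Markov: P[X ≥ 15] ≤ μ/a = (5)/15 = 1/3.
Numerically: ≈ 0.3333.
(Since a = 15 > μ = 5.0000, the bound 1/3 is < 1 and informative.)

P[X ≥ 15] ≤ 1/3 ≈ 0.3333.


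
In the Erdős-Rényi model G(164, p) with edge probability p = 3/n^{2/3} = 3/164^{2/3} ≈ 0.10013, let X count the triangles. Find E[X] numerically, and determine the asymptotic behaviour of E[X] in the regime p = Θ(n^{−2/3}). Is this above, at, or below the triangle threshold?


Number of potential triangles: C(164, 3) = 721764.
Each occurs with probability p³ ≈ (0.10013)³ ≈ 1.0038667e-03.
By linearity: E[X] = C(164, 3)·p³ ≈ 721764 · 1.0038667e-03 ≈ 724.55488.
Since α = 2/3 < 1, p = c/n^{2/3} ≫ 1/n is above the triangle threshold p ~ 1/n. Asymptotically E[X] ~ (c³/6)·n^{3(1−α)} = (3³/6)·n^{1} → ∞; triangles are abundant w.h.p.

E[X] ≈ 724.55488; in regime p = Θ(1/n^{2/3}) E[X] diverges (above the triangle threshold p ~ 1/n).


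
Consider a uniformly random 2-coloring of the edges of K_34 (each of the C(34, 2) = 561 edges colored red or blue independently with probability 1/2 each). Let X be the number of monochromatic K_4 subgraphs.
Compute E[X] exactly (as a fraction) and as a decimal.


Let X = Σ_S X_S over the C(34, 4) = 46376 subsets S of size 4, where X_S = 1 if the K_4 on S is monochromatic.
For a fixed S, the K_4 on S has C(4, 2) = 6 edges. P[all 6 edges red] = (1/2)^6, and likewise for blue, so P[monochromatic] = 2·(1/2)^6 = 2^{1 − 6} = 1/32.
By linearity: E[X] = C(34, 4) · 2^{1 − 6} = 46376 · 1/32 = 5797/4.
Numerically: E[X] ≈ 1449.250.

E[X] = C(34,4)·2^(1−C(4,2)) = 5797/4 ≈ 1449.250.


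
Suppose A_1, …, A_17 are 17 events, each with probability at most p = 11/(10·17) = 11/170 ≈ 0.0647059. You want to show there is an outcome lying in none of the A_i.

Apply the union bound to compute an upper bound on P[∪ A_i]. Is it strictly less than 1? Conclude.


Union bound: P[∪_{i=1}^{17} A_i] ≤ Σ_i P[A_i] ≤ 17·p = 17·(11/170) = 11/10.
Numerically: 11/10 ≈ 1.1000000.
Is 11/10 < 1? NO.
Since the bound 11/10 is ≥ 1, the union bound is uninformative here; it does NOT by itself certify existence.

17·p = 11/10 ≈ 1.1000000; existence NOT certified by the union bound.


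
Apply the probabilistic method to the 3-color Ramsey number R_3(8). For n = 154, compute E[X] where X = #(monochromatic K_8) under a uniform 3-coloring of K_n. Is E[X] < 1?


E[X] = C(154, 8) · 3^{1 − 28} = 6521818990995 · 3^{−27} = 6521818990995/7625597484987.
As a reduced fraction: E[X] = 724646554555/847288609443 ≈ 0.8552535.
Is E[X] < 1? YES.
Since E[X] < 1, there exists a 3-coloring of K_{154} with no monochromatic K_8; hence R_3(8) > 154.

E[X] = 724646554555/847288609443 ≈ 0.8552535; E[X] < 1, so R_3(8) > 154.


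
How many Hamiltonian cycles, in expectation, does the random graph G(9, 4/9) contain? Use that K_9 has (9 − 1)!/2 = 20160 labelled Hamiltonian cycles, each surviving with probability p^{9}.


K_9 has (9 − 1)!/2 = 20160 labelled Hamiltonian cycles.
For each such Hamiltonian cycle H, let X_H = 1 if all 9 edges of H are present in G. Then P[X_H = 1] = p^{9} = (4/9)^{9} = 262144/387420489.
By linearity: E[X] = Σ_H E[X_H] = 20160 · p^{9} = 20160 · 262144/387420489 = 587202560/43046721.
Numerically: E[X] ≈ 13.64.

E[X] = 20160 · (4/9)^{9} = 587202560/43046721 ≈ 13.64.


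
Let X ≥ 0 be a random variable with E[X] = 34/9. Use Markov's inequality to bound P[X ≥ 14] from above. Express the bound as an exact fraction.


μ = E[X] = 34/9, a = 14.
Markov: P[X ≥ 14] ≤ μ/a = (34/9)/14 = 17/63.
Numerically: ≈ 0.26984.
(Since a = 14 > μ = 3.77778, the bound 17/63 is < 1 and informative.)

P[X ≥ 14] ≤ 17/63 ≈ 0.26984.


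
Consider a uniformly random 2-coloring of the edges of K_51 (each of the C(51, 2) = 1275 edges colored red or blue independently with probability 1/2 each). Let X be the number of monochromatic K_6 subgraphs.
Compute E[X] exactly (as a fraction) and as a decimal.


Let X = Σ_S X_S over the C(51, 6) = 18009460 subsets S of size 6, where X_S = 1 if the K_6 on S is monochromatic.
For a fixed S, the K_6 on S has C(6, 2) = 15 edges. P[all 15 edges red] = (1/2)^15, and likewise for blue, so P[monochromatic] = 2·(1/2)^15 = 2^{1 − 15} = 1/16384.
By linearity of expectation: E[X] = C(51, 6) · 2^{1 − 15} = 18009460 · 1/16384 = 4502365/4096.
Numerically: E[X] ≈ 1099.21021.

E[X] = C(51,6)·2^(1−C(6,2)) = 4502365/4096 ≈ 1099.21021.
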